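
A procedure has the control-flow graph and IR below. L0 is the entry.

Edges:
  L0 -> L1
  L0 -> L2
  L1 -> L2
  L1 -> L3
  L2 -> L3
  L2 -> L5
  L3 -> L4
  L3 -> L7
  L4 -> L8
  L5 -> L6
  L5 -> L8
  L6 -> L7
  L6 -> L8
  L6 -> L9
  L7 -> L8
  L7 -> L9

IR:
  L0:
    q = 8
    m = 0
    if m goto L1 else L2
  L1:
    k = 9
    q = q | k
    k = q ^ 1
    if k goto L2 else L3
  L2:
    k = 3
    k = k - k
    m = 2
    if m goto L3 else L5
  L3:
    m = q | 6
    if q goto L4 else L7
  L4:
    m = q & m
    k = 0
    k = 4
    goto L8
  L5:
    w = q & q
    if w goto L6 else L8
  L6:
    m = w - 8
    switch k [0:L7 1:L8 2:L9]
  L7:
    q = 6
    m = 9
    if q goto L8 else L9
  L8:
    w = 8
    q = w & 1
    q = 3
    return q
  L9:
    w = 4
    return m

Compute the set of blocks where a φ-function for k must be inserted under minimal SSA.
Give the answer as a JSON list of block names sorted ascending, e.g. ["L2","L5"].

idom tree: L1←L0 L2←L0 L3←L0 L4←L3 L5←L2 L6←L5 L7←L0 L8←L0 L9←L0
Dom∩ at merges:
  L2: preds {L0,L1}: {L0} ∩ {L0,L1} = {L0}; idom=L0
  L3: preds {L1,L2}: {L0,L1} ∩ {L0,L2} = {L0}; idom=L0
  L7: preds {L3,L6}: {L0,L3} ∩ {L0,L2,L5,L6} = {L0}; idom=L0
  L8: preds {L4,L5,L6,L7}: {L0,L3,L4} ∩ {L0,L2,L5} ∩ {L0,L2,L5,L6} ∩ {L0,L7} = {L0}; idom=L0
  L9: preds {L6,L7}: {L0,L2,L5,L6} ∩ {L0,L7} = {L0}; idom=L0

DF walk-up:
  L2←L0: walk · to L0
  L2←L1: walk L1 to L0
  L3←L1: walk L1 to L0
  L3←L2: walk L2 to L0
  L7←L3: walk L3 to L0
  L7←L6: walk L6→L5→L2 to L0
  L8←L4: walk L4→L3 to L0
  L8←L5: walk L5→L2 to L0
  L8←L6: walk L6→L5→L2 to L0
  L8←L7: walk L7 to L0
  L9←L6: walk L6→L5→L2 to L0
  L9←L7: walk L7 to L0
  L0 → ∅
  L1 → {L2,L3}
  L2 → {L3,L7,L8,L9}
  L3 → {L7,L8}
  L4 → {L8}
  L5 → {L7,L8,L9}
  L6 → {L7,L8,L9}
  L7 → {L8,L9}
  L8 → ∅
  L9 → ∅

φ for k: defs {L1,L2,L4}
  DF⁺ = {L2,L3,L7,L8,L9}

Answer: ["L2", "L3", "L7", "L8", "L9"]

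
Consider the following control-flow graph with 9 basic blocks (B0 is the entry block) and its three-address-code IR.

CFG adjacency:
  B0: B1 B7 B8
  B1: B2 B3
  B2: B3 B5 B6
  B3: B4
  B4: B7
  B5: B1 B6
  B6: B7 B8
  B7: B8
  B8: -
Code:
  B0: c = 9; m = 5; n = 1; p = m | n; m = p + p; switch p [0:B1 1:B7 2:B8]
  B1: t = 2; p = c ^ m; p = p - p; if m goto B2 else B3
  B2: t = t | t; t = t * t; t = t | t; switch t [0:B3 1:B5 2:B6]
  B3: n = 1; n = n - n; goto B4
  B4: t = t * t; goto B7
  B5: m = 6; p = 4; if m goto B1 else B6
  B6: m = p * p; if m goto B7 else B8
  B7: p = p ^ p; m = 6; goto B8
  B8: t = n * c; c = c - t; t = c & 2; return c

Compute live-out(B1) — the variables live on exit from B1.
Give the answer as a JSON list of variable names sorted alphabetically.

Answer: ["c", "n", "p", "t"]

Derivation:
Per-block:
  B0: def={c,m,n,p} ue=∅
  B1: def={p,t} ue={c,m}
  B2: def={t} ue={t}
  B3: def={n} ue=∅
  B4: def={t} ue={t}
  B5: def={m,p} ue=∅
  B6: def={m} ue={p}
  B7: def={m,p} ue={p}
  B8: def={c,t} ue={c,n}

Liveness:
  B0 li=∅ lo={c,m,n,p}
  B1 li={c,m,n} lo={c,n,p,t}
  B2 li={c,n,p,t} lo={c,n,p,t}
  B3 li={c,p,t} lo={c,n,p,t}
  B4 li={c,n,p,t} lo={c,n,p}
  B5 li={c,n} lo={c,m,n,p}
  B6 li={c,n,p} lo={c,n,p}
  B7 li={c,n,p} lo={c,n}
  B8 li={c,n} lo=∅

live-out(B1) = ["c", "n", "p", "t"]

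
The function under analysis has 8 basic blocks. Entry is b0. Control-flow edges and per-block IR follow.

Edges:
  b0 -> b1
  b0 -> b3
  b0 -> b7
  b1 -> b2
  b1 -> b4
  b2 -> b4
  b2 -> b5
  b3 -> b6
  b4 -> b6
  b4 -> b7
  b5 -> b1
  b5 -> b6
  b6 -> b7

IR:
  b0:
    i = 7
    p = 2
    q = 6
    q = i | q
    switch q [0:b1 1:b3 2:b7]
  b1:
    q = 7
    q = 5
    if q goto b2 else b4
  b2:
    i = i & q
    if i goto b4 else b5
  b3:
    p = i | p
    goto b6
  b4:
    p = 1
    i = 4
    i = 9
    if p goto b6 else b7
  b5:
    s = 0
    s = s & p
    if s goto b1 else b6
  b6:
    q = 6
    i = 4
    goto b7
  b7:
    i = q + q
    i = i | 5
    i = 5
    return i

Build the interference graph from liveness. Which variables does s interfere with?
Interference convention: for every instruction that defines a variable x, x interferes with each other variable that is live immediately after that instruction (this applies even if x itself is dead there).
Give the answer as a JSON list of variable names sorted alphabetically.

Answer: ["i", "p"]

Working:
Block summaries:
  b0: def={i,p,q} ue=∅
  b1: def={q} ue=∅
  b2: def={i} ue={i,q}
  b3: def={p} ue={i,p}
  b4: def={i,p} ue=∅
  b5: def={s} ue={p}
  b6: def={i,q} ue=∅
  b7: def={i} ue={q}

Liveness:
  live b0: ∅→{i,p,q}
  live b1: {i,p}→{i,p,q}
  live b2: {i,p,q}→{i,p,q}
  live b3: {i,p}→∅
  live b4: {q}→{q}
  live b5: {i,p}→{i,p}
  live b6: ∅→{q}
  live b7: {q}→∅

Conflict graph:
  i — {p,q,s}
  p — {i,q,s}
  q — {i,p}
  s — {i,p}

N(s) = ["i", "p"]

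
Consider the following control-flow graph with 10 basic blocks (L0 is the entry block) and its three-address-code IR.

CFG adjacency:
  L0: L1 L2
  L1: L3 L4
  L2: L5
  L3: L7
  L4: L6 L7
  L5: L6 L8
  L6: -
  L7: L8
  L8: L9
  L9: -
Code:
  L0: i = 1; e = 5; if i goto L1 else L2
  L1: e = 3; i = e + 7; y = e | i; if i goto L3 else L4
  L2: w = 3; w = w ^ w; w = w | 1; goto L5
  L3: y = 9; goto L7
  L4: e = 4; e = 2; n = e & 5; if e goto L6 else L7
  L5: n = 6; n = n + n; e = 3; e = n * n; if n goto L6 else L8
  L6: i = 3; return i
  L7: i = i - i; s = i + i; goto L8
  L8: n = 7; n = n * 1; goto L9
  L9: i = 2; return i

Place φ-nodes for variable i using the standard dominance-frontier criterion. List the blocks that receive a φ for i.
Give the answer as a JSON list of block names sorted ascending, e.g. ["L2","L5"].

idom tree: L1←L0 L2←L0 L3←L1 L4←L1 L5←L2 L6←L0 L7←L1 L8←L0 L9←L8
Join-block Dom:
  L6: preds {L4,L5}: {L0,L1,L4} ∩ {L0,L2,L5} = {L0}; idom=L0
  L7: preds {L3,L4}: {L0,L1,L3} ∩ {L0,L1,L4} = {L0,L1}; idom=L1
  L8: preds {L5,L7}: {L0,L2,L5} ∩ {L0,L1,L7} = {L0}; idom=L0

DF walk-up:
  join L6 pred L4: L4→L1 stop@L0
  join L6 pred L5: L5→L2 stop@L0
  join L7 pred L3: L3 stop@L1
  join L7 pred L4: L4 stop@L1
  join L8 pred L5: L5→L2 stop@L0
  join L8 pred L7: L7→L1 stop@L0
  L0: DF=∅
  L1: DF={L6,L8}
  L2: DF={L6,L8}
  L3: DF={L7}
  L4: DF={L6,L7}
  L5: DF={L6,L8}
  L6: DF=∅
  L7: DF={L8}
  L8: DF=∅
  L9: DF=∅

φ for i: defs {L0,L1,L6,L7,L9}
  DF⁺ = {L6,L8}

Answer: ["L6", "L8"]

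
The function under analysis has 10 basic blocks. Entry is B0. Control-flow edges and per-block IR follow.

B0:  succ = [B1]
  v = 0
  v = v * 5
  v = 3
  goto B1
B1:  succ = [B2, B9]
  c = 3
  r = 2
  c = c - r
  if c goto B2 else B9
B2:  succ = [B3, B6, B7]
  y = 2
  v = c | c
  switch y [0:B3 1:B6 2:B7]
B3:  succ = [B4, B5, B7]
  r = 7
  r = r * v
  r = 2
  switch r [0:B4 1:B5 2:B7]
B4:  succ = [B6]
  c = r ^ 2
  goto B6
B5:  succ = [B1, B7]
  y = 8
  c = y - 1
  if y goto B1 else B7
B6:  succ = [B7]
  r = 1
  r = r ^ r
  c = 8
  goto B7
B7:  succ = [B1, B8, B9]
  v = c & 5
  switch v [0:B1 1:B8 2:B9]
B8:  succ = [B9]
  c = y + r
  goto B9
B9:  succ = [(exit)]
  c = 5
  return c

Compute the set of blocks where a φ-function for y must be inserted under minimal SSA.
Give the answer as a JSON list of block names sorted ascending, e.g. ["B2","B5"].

idom tree: B1←B0 B2←B1 B3←B2 B4←B3 B5←B3 B6←B2 B7←B2 B8←B7 B9←B1
Dom∩ at merges:
  B1: preds {B0,B5,B7}: {B0} ∩ {B0,B1,B2,B3,B5} ∩ {B0,B1,B2,B7} = {B0}; idom=B0
  B6: preds {B2,B4}: {B0,B1,B2} ∩ {B0,B1,B2,B3,B4} = {B0,B1,B2}; idom=B2
  B7: preds {B2,B3,B5,B6}: {B0,B1,B2} ∩ {B0,B1,B2,B3} ∩ {B0,B1,B2,B3,B5} ∩ {B0,B1,B2,B6} = {B0,B1,B2}; idom=B2
  B9: preds {B1,B7,B8}: {B0,B1} ∩ {B0,B1,B2,B7} ∩ {B0,B1,B2,B7,B8} = {B0,B1}; idom=B1

DF walk-up:
  B1←B0: walk · to B0
  B1←B5: walk B5→B3→B2→B1 to B0
  B1←B7: walk B7→B2→B1 to B0
  B6←B2: walk · to B2
  B6←B4: walk B4→B3 to B2
  B7←B2: walk · to B2
  B7←B3: walk B3 to B2
  B7←B5: walk B5→B3 to B2
  B7←B6: walk B6 to B2
  B9←B1: walk · to B1
  B9←B7: walk B7→B2 to B1
  B9←B8: walk B8→B7→B2 to B1
  B0 → ∅
  B1 → {B1}
  B2 → {B1,B9}
  B3 → {B1,B6,B7}
  B4 → {B6}
  B5 → {B1,B7}
  B6 → {B7}
  B7 → {B1,B9}
  B8 → {B9}
  B9 → ∅

φ for y: defs {B2,B5}
  DF⁺ = {B1,B7,B9}

Answer: ["B1", "B7", "B9"]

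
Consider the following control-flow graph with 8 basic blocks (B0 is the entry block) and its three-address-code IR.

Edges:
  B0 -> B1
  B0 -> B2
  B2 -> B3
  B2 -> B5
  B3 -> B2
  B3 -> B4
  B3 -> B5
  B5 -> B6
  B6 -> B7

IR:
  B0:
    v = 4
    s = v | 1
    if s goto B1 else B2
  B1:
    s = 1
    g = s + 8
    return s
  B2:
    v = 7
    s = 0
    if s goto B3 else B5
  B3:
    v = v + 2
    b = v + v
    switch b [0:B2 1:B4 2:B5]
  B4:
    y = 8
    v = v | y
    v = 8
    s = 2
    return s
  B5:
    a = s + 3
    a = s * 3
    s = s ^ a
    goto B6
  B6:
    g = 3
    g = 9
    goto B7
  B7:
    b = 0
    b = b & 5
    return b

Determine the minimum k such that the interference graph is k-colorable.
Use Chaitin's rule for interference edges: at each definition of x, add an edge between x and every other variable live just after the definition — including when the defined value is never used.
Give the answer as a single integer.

def/use:
  B0: {s,v} / ∅
  B1: {g,s} / ∅
  B2: {s,v} / ∅
  B3: {b,v} / {v}
  B4: {s,v,y} / {v}
  B5: {a,s} / {s}
  B6: {g} / ∅
  B7: {b} / ∅

Liveness:
  live B0: ∅→∅
  live B1: ∅→∅
  live B2: ∅→{s,v}
  live B3: {s,v}→{s,v}
  live B4: {v}→∅
  live B5: {s}→∅
  live B6: ∅→∅
  live B7: ∅→∅

Conflict graph:
  a — {s}
  b — {s,v}
  g — {s}
  s — {a,b,g,v}
  v — {b,s,y}
  y — {v}

Registers:
  {b,s,v} pairwise interfere (3-clique) ⇒ χ ≥ 3
  assign a→r1 b→r2 g→r1 s→r0 v→r1 y→r0 — no edge inside a register ⇒ χ ≤ 3
  χ = 3

Answer: 3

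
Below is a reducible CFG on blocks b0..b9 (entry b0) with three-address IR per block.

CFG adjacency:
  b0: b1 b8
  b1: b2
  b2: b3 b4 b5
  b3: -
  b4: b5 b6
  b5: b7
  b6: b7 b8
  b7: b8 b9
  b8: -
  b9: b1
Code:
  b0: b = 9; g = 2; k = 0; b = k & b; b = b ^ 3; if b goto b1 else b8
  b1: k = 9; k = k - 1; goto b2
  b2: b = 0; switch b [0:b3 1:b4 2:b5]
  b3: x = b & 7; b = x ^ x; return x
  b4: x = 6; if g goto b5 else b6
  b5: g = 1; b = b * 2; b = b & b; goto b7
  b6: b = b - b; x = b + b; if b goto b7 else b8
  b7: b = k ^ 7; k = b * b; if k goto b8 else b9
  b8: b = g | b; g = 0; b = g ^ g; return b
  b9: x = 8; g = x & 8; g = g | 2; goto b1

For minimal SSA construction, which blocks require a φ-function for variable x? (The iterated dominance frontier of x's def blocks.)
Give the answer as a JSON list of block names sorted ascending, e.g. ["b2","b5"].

Answer: ["b1", "b5", "b7", "b8"]

Working:
idom tree: b1←b0 b2←b1 b3←b2 b4←b2 b5←b2 b6←b4 b7←b2 b8←b0 b9←b7
Dom at joins:
  b1: preds {b0,b9}: {b0} ∩ {b0,b1,b2,b7,b9} = {b0}; idom=b0
  b5: preds {b2,b4}: {b0,b1,b2} ∩ {b0,b1,b2,b4} = {b0,b1,b2}; idom=b2
  b7: preds {b5,b6}: {b0,b1,b2,b5} ∩ {b0,b1,b2,b4,b6} = {b0,b1,b2}; idom=b2
  b8: preds {b0,b6,b7}: {b0} ∩ {b0,b1,b2,b4,b6} ∩ {b0,b1,b2,b7} = {b0}; idom=b0

DF walk-up:
  join b1 pred b0: · stop@b0
  join b1 pred b9: b9→b7→b2→b1 stop@b0
  join b5 pred b2: · stop@b2
  join b5 pred b4: b4 stop@b2
  join b7 pred b5: b5 stop@b2
  join b7 pred b6: b6→b4 stop@b2
  join b8 pred b0: · stop@b0
  join b8 pred b6: b6→b4→b2→b1 stop@b0
  join b8 pred b7: b7→b2→b1 stop@b0
  DF(b0)=∅
  DF(b1)={b1,b8}
  DF(b2)={b1,b8}
  DF(b3)=∅
  DF(b4)={b5,b7,b8}
  DF(b5)={b7}
  DF(b6)={b7,b8}
  DF(b7)={b1,b8}
  DF(b8)=∅
  DF(b9)={b1}

φ for x: defs {b3,b4,b6,b9}
  DF⁺ = {b1,b5,b7,b8}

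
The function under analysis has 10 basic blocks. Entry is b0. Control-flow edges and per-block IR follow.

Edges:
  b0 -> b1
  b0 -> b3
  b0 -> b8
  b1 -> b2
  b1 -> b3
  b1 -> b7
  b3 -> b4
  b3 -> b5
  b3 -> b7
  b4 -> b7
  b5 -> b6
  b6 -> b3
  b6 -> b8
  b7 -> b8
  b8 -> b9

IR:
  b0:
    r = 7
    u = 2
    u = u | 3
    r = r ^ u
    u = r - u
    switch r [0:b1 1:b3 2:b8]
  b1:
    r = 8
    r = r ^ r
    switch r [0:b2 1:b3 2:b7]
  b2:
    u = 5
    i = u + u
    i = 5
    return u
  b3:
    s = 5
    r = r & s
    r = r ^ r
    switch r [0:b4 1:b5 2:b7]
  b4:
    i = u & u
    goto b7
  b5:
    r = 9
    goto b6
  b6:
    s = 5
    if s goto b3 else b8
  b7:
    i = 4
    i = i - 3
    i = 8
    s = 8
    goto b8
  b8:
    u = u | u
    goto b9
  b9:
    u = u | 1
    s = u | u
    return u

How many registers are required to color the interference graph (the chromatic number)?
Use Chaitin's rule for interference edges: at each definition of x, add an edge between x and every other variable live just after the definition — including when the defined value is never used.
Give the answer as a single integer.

def/use:
  b0: def={r,u} ue=∅
  b1: def={r} ue=∅
  b2: def={i,u} ue=∅
  b3: def={r,s} ue={r}
  b4: def={i} ue={u}
  b5: def={r} ue=∅
  b6: def={s} ue=∅
  b7: def={i,s} ue=∅
  b8: def={u} ue={u}
  b9: def={s,u} ue={u}

Backward fixpoint:
  live b0: ∅→{r,u}
  live b1: {u}→{r,u}
  live b2: ∅→∅
  live b3: {r,u}→{u}
  live b4: {u}→{u}
  live b5: {u}→{r,u}
  live b6: {r,u}→{r,u}
  live b7: {u}→{u}
  live b8: {u}→{u}
  live b9: {u}→∅

Conflict graph:
  i↔{u}
  r↔{s,u}
  s↔{r,u}
  u↔{i,r,s}

Chromatic number:
  lower bound: {r,s,u} mutually conflict ⇒ χ ≥ 3
  3-colouring: r0={u}  r1={i,r}  r2={s}
  χ = 3

Answer: 3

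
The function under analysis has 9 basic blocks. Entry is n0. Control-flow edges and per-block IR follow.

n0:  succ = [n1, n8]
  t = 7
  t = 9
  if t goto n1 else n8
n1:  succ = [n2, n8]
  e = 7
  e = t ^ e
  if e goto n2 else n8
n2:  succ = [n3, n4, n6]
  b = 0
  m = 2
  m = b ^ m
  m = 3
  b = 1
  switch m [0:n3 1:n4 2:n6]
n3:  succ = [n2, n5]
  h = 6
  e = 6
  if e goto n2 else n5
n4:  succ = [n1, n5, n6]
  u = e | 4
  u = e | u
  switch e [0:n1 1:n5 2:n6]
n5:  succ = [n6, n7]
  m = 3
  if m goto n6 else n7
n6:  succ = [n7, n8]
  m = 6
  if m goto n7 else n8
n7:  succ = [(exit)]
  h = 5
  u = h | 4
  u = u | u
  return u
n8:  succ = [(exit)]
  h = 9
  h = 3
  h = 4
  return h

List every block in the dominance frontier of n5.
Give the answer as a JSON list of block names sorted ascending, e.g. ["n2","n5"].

idom tree: n1←n0 n2←n1 n3←n2 n4←n2 n5←n2 n6←n2 n7←n2 n8←n0
Dom∩ at merges:
  n1: preds {n0,n4}: {n0} ∩ {n0,n1,n2,n4} = {n0}; idom=n0
  n2: preds {n1,n3}: {n0,n1} ∩ {n0,n1,n2,n3} = {n0,n1}; idom=n1
  n5: preds {n3,n4}: {n0,n1,n2,n3} ∩ {n0,n1,n2,n4} = {n0,n1,n2}; idom=n2
  n6: preds {n2,n4,n5}: {n0,n1,n2} ∩ {n0,n1,n2,n4} ∩ {n0,n1,n2,n5} = {n0,n1,n2}; idom=n2
  n7: preds {n5,n6}: {n0,n1,n2,n5} ∩ {n0,n1,n2,n6} = {n0,n1,n2}; idom=n2
  n8: preds {n0,n1,n6}: {n0} ∩ {n0,n1} ∩ {n0,n1,n2,n6} = {n0}; idom=n0

DF derivation:
  join n1 pred n0: · stop@n0
  join n1 pred n4: n4→n2→n1 stop@n0
  join n2 pred n1: · stop@n1
  join n2 pred n3: n3→n2 stop@n1
  join n5 pred n3: n3 stop@n2
  join n5 pred n4: n4 stop@n2
  join n6 pred n2: · stop@n2
  join n6 pred n4: n4 stop@n2
  join n6 pred n5: n5 stop@n2
  join n7 pred n5: n5 stop@n2
  join n7 pred n6: n6 stop@n2
  join n8 pred n0: · stop@n0
  join n8 pred n1: n1 stop@n0
  join n8 pred n6: n6→n2→n1 stop@n0
  DF(n0)=∅
  DF(n1)={n1,n8}
  DF(n2)={n1,n2,n8}
  DF(n3)={n2,n5}
  DF(n4)={n1,n5,n6}
  DF(n5)={n6,n7}
  DF(n6)={n7,n8}
  DF(n7)=∅
  DF(n8)=∅

DF(n5) = ["n6", "n7"]

Answer: ["n6", "n7"]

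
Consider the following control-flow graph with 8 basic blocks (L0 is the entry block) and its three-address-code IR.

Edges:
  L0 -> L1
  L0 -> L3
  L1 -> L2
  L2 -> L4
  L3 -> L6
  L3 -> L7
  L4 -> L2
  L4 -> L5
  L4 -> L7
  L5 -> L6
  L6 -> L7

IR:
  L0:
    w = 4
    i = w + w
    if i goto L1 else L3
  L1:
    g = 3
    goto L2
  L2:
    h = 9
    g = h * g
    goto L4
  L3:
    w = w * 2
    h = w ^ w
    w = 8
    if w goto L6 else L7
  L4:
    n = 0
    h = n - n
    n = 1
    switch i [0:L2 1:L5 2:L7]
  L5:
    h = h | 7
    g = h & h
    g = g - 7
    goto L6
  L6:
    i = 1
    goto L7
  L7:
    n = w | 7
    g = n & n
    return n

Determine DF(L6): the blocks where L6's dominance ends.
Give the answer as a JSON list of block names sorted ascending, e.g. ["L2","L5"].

idom tree: L1←L0 L2←L1 L3←L0 L4←L2 L5←L4 L6←L0 L7←L0
Dom at joins:
  L2: preds {L1,L4}: {L0,L1} ∩ {L0,L1,L2,L4} = {L0,L1}; idom=L1
  L6: preds {L3,L5}: {L0,L3} ∩ {L0,L1,L2,L4,L5} = {L0}; idom=L0
  L7: preds {L3,L4,L6}: {L0,L3} ∩ {L0,L1,L2,L4} ∩ {L0,L6} = {L0}; idom=L0

Frontier:
  L2←L1: walk · to L1
  L2←L4: walk L4→L2 to L1
  L6←L3: walk L3 to L0
  L6←L5: walk L5→L4→L2→L1 to L0
  L7←L3: walk L3 to L0
  L7←L4: walk L4→L2→L1 to L0
  L7←L6: walk L6 to L0
  DF(L0)=∅
  DF(L1)={L6,L7}
  DF(L2)={L2,L6,L7}
  DF(L3)={L6,L7}
  DF(L4)={L2,L6,L7}
  DF(L5)={L6}
  DF(L6)={L7}
  DF(L7)=∅

DF(L6) = ["L7"]

Answer: ["L7"]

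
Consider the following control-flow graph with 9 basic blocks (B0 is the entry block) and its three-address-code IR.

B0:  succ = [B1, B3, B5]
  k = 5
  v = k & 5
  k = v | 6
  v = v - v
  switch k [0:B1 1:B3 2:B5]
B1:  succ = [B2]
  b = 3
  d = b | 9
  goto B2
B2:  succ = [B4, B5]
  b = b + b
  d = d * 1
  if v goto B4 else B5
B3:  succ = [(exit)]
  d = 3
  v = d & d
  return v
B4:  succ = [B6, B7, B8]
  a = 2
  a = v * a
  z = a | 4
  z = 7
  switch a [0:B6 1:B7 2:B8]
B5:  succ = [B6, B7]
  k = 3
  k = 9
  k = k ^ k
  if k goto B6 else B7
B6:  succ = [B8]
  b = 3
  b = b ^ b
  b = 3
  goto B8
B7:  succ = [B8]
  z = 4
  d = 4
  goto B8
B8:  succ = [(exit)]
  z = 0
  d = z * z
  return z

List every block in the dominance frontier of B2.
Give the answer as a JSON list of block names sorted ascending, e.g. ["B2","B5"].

Answer: ["B5", "B6", "B7", "B8"]

Derivation:
idom tree: B1←B0 B2←B1 B3←B0 B4←B2 B5←B0 B6←B0 B7←B0 B8←B0
Dom at joins:
  B5: preds {B0,B2}: {B0} ∩ {B0,B1,B2} = {B0}; idom=B0
  B6: preds {B4,B5}: {B0,B1,B2,B4} ∩ {B0,B5} = {B0}; idom=B0
  B7: preds {B4,B5}: {B0,B1,B2,B4} ∩ {B0,B5} = {B0}; idom=B0
  B8: preds {B4,B6,B7}: {B0,B1,B2,B4} ∩ {B0,B6} ∩ {B0,B7} = {B0}; idom=B0

Frontier:
  join B5 pred B0: · stop@B0
  join B5 pred B2: B2→B1 stop@B0
  join B6 pred B4: B4→B2→B1 stop@B0
  join B6 pred B5: B5 stop@B0
  join B7 pred B4: B4→B2→B1 stop@B0
  join B7 pred B5: B5 stop@B0
  join B8 pred B4: B4→B2→B1 stop@B0
  join B8 pred B6: B6 stop@B0
  join B8 pred B7: B7 stop@B0
  B0 → ∅
  B1 → {B5,B6,B7,B8}
  B2 → {B5,B6,B7,B8}
  B3 → ∅
  B4 → {B6,B7,B8}
  B5 → {B6,B7}
  B6 → {B8}
  B7 → {B8}
  B8 → ∅

DF(B2) = ["B5", "B6", "B7", "B8"]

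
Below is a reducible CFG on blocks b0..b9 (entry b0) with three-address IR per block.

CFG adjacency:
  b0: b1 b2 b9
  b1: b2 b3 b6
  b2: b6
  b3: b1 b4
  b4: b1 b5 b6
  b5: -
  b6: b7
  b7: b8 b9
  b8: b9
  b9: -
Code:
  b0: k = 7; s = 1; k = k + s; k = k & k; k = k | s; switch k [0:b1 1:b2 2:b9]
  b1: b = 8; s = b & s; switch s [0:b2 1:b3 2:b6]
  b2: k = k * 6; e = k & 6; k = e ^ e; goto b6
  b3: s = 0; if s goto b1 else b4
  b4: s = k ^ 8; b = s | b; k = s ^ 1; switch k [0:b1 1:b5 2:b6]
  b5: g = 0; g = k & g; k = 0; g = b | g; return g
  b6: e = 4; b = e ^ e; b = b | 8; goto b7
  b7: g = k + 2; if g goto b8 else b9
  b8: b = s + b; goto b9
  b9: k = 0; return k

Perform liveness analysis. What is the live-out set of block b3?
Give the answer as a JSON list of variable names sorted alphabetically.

Answer: ["b", "k", "s"]

Working:
Block summaries:
  b0 def {k,s} use ∅
  b1 def {b,s} use {s}
  b2 def {e,k} use {k}
  b3 def {s} use ∅
  b4 def {b,k,s} use {b,k}
  b5 def {g,k} use {b,k}
  b6 def {b,e} use ∅
  b7 def {g} use {k}
  b8 def {b} use {b,s}
  b9 def {k} use ∅

Liveness:
  b0 li=∅ lo={k,s}
  b1 li={k,s} lo={b,k,s}
  b2 li={k,s} lo={k,s}
  b3 li={b,k} lo={b,k,s}
  b4 li={b,k} lo={b,k,s}
  b5 li={b,k} lo=∅
  b6 li={k,s} lo={b,k,s}
  b7 li={b,k,s} lo={b,s}
  b8 li={b,s} lo=∅
  b9 li=∅ lo=∅

live-out(b3) = ["b", "k", "s"]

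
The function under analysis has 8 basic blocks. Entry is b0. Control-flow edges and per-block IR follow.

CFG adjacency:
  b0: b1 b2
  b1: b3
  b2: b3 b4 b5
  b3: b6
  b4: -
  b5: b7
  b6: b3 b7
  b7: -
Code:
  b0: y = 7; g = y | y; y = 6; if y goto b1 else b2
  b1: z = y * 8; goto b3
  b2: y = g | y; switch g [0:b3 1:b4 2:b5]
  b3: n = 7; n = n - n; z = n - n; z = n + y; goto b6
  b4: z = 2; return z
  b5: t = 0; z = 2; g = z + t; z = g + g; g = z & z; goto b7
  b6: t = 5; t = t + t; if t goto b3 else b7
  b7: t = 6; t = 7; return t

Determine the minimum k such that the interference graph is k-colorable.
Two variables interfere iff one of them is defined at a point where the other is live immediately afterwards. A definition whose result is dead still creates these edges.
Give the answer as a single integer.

def/use:
  b0 def {g,y} use ∅
  b1 def {z} use {y}
  b2 def {y} use {g,y}
  b3 def {n,z} use {y}
  b4 def {z} use ∅
  b5 def {g,t,z} use ∅
  b6 def {t} use ∅
  b7 def {t} use ∅

Live sets:
  b0 li=∅ lo={g,y}
  b1 li={y} lo={y}
  b2 li={g,y} lo={y}
  b3 li={y} lo={y}
  b4 li=∅ lo=∅
  b5 li=∅ lo=∅
  b6 li={y} lo={y}
  b7 li=∅ lo=∅

Interfere edges:
  g: {y}
  n: {y,z}
  t: {y,z}
  y: {g,n,t,z}
  z: {n,t,y}

Chromatic number:
  clique {n,y,z} ⇒ need ≥ 3
  assign g→r1 n→r2 t→r2 y→r0 z→r1 — no edge inside a register ⇒ χ ≤ 3
  χ = 3

Answer: 3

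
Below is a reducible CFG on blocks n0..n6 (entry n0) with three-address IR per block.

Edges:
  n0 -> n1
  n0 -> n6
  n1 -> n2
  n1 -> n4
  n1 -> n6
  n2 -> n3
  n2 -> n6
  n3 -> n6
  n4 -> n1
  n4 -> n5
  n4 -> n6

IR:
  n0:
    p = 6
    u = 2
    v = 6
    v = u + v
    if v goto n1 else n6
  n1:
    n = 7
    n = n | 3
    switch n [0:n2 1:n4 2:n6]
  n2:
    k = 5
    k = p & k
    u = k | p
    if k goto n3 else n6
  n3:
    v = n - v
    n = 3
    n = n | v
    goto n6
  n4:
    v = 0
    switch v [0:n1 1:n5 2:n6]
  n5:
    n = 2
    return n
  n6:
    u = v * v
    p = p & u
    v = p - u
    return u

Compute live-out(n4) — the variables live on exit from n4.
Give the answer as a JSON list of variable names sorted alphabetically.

Answer: ["p", "v"]

Working:
Block summaries:
  n0: {p,u,v} / ∅
  n1: {n} / ∅
  n2: {k,u} / {p}
  n3: {n,v} / {n,v}
  n4: {v} / ∅
  n5: {n} / ∅
  n6: {p,u,v} / {p,v}

Live sets:
  n0 li=∅ lo={p,v}
  n1 li={p,v} lo={n,p,v}
  n2 li={n,p,v} lo={n,p,v}
  n3 li={n,p,v} lo={p,v}
  n4 li={p} lo={p,v}
  n5 li=∅ lo=∅
  n6 li={p,v} lo=∅

live-out(n4) = ["p", "v"]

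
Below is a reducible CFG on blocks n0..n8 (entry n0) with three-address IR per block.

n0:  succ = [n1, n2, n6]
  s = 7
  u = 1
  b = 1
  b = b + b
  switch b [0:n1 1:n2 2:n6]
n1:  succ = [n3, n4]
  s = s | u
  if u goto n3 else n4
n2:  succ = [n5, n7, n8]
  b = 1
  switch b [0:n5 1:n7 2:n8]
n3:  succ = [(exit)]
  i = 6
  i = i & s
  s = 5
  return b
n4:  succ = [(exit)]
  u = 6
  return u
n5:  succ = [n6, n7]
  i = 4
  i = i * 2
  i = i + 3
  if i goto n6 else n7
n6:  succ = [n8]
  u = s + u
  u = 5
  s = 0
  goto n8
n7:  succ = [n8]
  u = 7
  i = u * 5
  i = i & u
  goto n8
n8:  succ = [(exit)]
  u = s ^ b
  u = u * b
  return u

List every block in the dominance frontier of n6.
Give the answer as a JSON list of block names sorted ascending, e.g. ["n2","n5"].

Answer: ["n8"]

Working:
idom tree: n1←n0 n2←n0 n3←n1 n4←n1 n5←n2 n6←n0 n7←n2 n8←n0
Dom∩ at merges:
  n6: preds {n0,n5}: {n0} ∩ {n0,n2,n5} = {n0}; idom=n0
  n7: preds {n2,n5}: {n0,n2} ∩ {n0,n2,n5} = {n0,n2}; idom=n2
  n8: preds {n2,n6,n7}: {n0,n2} ∩ {n0,n6} ∩ {n0,n2,n7} = {n0}; idom=n0

Frontier:
  n6←n0: walk · to n0
  n6←n5: walk n5→n2 to n0
  n7←n2: walk · to n2
  n7←n5: walk n5 to n2
  n8←n2: walk n2 to n0
  n8←n6: walk n6 to n0
  n8←n7: walk n7→n2 to n0
  DF(n0)=∅
  DF(n1)=∅
  DF(n2)={n6,n8}
  DF(n3)=∅
  DF(n4)=∅
  DF(n5)={n6,n7}
  DF(n6)={n8}
  DF(n7)={n8}
  DF(n8)=∅

DF(n6) = ["n8"]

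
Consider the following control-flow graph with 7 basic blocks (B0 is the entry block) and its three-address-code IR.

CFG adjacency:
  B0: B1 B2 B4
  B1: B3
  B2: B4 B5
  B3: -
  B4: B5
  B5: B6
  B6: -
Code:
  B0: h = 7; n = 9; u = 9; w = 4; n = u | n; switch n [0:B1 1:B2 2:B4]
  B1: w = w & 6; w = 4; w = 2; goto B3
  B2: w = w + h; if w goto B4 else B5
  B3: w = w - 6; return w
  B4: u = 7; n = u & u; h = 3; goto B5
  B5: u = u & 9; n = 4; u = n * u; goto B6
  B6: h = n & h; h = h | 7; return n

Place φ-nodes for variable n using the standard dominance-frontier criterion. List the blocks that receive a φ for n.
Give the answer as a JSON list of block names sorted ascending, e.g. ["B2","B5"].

Answer: ["B5"]

Working:
idom tree: B1←B0 B2←B0 B3←B1 B4←B0 B5←B0 B6←B5
Join-block Dom:
  B4: preds {B0,B2}: {B0} ∩ {B0,B2} = {B0}; idom=B0
  B5: preds {B2,B4}: {B0,B2} ∩ {B0,B4} = {B0}; idom=B0

Frontier:
  B4←B0: walk · to B0
  B4←B2: walk B2 to B0
  B5←B2: walk B2 to B0
  B5←B4: walk B4 to B0
  B0: DF=∅
  B1: DF=∅
  B2: DF={B4,B5}
  B3: DF=∅
  B4: DF={B5}
  B5: DF=∅
  B6: DF=∅

φ for n: defs {B0,B4,B5}
  DF⁺ = {B5}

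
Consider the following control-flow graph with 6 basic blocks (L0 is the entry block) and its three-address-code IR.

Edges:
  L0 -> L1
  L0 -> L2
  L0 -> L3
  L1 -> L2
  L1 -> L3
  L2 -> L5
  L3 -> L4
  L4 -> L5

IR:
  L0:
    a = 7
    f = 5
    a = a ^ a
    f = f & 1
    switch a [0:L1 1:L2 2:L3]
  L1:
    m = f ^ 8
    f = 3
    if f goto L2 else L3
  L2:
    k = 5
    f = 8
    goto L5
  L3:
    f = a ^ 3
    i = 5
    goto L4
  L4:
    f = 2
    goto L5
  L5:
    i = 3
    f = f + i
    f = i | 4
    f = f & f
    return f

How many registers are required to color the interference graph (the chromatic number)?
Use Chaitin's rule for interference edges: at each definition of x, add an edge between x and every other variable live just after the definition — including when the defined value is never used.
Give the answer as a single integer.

Per-block:
  L0 def {a,f} use ∅
  L1 def {f,m} use {f}
  L2 def {f,k} use ∅
  L3 def {f,i} use {a}
  L4 def {f} use ∅
  L5 def {f,i} use {f}

Backward fixpoint:
  L0: in=∅ out={a,f}
  L1: in={a,f} out={a}
  L2: in=∅ out={f}
  L3: in={a} out=∅
  L4: in=∅ out={f}
  L5: in={f} out=∅

Conflict graph:
  a: {f,m}
  f: {a,i}
  i: {f}
  k: ∅
  m: {a}

Registers:
  clique {a,f} ⇒ need ≥ 2
  assign a→R0 f→R1 i→R0 k→R0 m→R1 — no edge inside a register ⇒ χ ≤ 2
  χ = 2

Answer: 2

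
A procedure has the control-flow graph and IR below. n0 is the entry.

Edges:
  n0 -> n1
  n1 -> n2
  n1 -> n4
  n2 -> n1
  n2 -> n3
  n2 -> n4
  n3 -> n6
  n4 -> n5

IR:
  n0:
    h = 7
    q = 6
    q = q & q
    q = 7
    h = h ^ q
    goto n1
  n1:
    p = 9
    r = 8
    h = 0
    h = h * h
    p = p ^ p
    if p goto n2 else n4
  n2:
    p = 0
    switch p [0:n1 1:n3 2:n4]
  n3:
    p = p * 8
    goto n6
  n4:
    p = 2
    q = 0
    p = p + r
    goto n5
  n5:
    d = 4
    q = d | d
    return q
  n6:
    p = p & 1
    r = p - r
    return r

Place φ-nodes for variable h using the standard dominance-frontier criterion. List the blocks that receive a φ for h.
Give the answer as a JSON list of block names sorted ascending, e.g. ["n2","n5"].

Answer: ["n1"]

Working:
idom tree: n1←n0 n2←n1 n3←n2 n4←n1 n5←n4 n6←n3
Dom∩ at merges:
  n1: preds {n0,n2}: {n0} ∩ {n0,n1,n2} = {n0}; idom=n0
  n4: preds {n1,n2}: {n0,n1} ∩ {n0,n1,n2} = {n0,n1}; idom=n1

DF derivation:
  join n1 pred n0: · stop@n0
  join n1 pred n2: n2→n1 stop@n0
  join n4 pred n1: · stop@n1
  join n4 pred n2: n2 stop@n1
  n0 → ∅
  n1 → {n1}
  n2 → {n1,n4}
  n3 → ∅
  n4 → ∅
  n5 → ∅
  n6 → ∅

φ for h: defs {n0,n1}
  DF⁺ = {n1}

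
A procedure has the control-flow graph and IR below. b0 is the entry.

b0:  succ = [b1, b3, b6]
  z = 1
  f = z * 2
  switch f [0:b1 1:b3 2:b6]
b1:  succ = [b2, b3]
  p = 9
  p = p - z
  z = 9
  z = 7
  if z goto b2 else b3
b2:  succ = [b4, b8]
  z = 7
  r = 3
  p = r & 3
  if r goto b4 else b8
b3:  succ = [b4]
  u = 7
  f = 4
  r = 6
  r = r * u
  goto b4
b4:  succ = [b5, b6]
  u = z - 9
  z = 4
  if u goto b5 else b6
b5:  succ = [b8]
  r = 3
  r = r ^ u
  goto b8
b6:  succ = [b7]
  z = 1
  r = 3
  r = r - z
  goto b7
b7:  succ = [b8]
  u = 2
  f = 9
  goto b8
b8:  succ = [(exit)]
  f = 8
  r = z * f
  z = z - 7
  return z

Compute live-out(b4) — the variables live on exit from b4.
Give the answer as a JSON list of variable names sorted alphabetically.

Answer: ["u", "z"]

Derivation:
Per-block:
  b0 def {f,z} use ∅
  b1 def {p,z} use {z}
  b2 def {p,r,z} use ∅
  b3 def {f,r,u} use ∅
  b4 def {u,z} use {z}
  b5 def {r} use {u}
  b6 def {r,z} use ∅
  b7 def {f,u} use ∅
  b8 def {f,r,z} use {z}

Live sets:
  live b0: ∅→{z}
  live b1: {z}→{z}
  live b2: ∅→{z}
  live b3: {z}→{z}
  live b4: {z}→{u,z}
  live b5: {u,z}→{z}
  live b6: ∅→{z}
  live b7: {z}→{z}
  live b8: {z}→∅

live-out(b4) = ["u", "z"]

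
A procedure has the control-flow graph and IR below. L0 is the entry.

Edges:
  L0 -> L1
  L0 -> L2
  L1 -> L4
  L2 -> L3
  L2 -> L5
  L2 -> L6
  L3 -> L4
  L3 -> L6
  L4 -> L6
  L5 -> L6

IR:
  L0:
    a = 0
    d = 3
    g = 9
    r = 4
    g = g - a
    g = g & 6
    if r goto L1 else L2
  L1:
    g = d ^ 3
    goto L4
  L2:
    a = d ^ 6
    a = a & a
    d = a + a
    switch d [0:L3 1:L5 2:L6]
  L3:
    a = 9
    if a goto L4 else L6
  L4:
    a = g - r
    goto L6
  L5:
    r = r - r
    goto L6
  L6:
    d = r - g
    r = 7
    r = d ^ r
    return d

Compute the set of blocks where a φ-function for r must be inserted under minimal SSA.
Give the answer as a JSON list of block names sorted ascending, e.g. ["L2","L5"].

idom tree: L1←L0 L2←L0 L3←L2 L4←L0 L5←L2 L6←L0
Dom∩ at merges:
  L4: preds {L1,L3}: {L0,L1} ∩ {L0,L2,L3} = {L0}; idom=L0
  L6: preds {L2,L3,L4,L5}: {L0,L2} ∩ {L0,L2,L3} ∩ {L0,L4} ∩ {L0,L2,L5} = {L0}; idom=L0

Frontier:
  join L4 pred L1: L1 stop@L0
  join L4 pred L3: L3→L2 stop@L0
  join L6 pred L2: L2 stop@L0
  join L6 pred L3: L3→L2 stop@L0
  join L6 pred L4: L4 stop@L0
  join L6 pred L5: L5→L2 stop@L0
  L0: DF=∅
  L1: DF={L4}
  L2: DF={L4,L6}
  L3: DF={L4,L6}
  L4: DF={L6}
  L5: DF={L6}
  L6: DF=∅

φ for r: defs {L0,L5,L6}
  DF⁺ = {L6}

Answer: ["L6"]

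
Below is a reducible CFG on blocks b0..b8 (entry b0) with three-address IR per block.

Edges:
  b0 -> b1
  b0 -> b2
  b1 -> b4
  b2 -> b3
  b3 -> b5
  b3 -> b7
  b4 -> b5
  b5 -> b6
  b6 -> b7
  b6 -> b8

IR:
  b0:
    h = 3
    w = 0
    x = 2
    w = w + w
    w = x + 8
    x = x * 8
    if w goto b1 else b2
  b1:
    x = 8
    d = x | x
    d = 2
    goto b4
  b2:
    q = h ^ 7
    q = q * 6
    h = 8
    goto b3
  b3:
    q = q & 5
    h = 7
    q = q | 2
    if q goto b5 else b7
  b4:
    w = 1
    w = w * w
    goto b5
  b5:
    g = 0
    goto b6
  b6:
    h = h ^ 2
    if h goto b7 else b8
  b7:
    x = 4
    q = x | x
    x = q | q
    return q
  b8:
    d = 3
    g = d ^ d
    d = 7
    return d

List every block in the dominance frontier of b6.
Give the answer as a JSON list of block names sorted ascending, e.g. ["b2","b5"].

idom tree: b1←b0 b2←b0 b3←b2 b4←b1 b5←b0 b6←b5 b7←b0 b8←b6
Dom∩ at merges:
  b5: preds {b3,b4}: {b0,b2,b3} ∩ {b0,b1,b4} = {b0}; idom=b0
  b7: preds {b3,b6}: {b0,b2,b3} ∩ {b0,b5,b6} = {b0}; idom=b0

DF derivation:
  b5←b3: walk b3→b2 to b0
  b5←b4: walk b4→b1 to b0
  b7←b3: walk b3→b2 to b0
  b7←b6: walk b6→b5 to b0
  DF(b0)=∅
  DF(b1)={b5}
  DF(b2)={b5,b7}
  DF(b3)={b5,b7}
  DF(b4)={b5}
  DF(b5)={b7}
  DF(b6)={b7}
  DF(b7)=∅
  DF(b8)=∅

DF(b6) = ["b7"]

Answer: ["b7"]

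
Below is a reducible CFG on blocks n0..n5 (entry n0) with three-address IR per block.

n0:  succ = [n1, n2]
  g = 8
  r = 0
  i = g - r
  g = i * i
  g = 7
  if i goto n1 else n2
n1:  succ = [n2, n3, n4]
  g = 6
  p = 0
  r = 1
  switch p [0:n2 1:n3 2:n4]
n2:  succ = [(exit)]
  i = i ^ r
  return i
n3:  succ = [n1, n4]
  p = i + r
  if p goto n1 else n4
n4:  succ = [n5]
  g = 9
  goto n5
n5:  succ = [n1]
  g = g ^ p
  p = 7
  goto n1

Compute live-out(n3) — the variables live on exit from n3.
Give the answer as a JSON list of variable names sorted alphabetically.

def/use:
  n0 def {g,i,r} use ∅
  n1 def {g,p,r} use ∅
  n2 def {i} use {i,r}
  n3 def {p} use {i,r}
  n4 def {g} use ∅
  n5 def {g,p} use {g,p}

Liveness:
  n0 li=∅ lo={i,r}
  n1 li={i} lo={i,p,r}
  n2 li={i,r} lo=∅
  n3 li={i,r} lo={i,p}
  n4 li={i,p} lo={g,i,p}
  n5 li={g,i,p} lo={i}

live-out(n3) = ["i", "p"]

Answer: ["i", "p"]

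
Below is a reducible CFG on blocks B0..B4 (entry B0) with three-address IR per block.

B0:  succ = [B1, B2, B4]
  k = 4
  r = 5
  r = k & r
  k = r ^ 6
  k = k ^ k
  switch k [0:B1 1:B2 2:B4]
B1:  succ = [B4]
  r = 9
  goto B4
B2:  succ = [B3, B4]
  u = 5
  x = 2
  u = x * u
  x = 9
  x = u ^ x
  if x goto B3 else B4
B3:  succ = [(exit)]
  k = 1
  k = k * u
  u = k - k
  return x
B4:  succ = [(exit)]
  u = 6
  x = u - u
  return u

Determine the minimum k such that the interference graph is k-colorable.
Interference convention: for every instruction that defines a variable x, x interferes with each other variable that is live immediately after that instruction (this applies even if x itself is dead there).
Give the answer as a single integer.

Block summaries:
  B0: {k,r} / ∅
  B1: {r} / ∅
  B2: {u,x} / ∅
  B3: {k,u} / {u,x}
  B4: {u,x} / ∅

Live sets:
  live B0: ∅→∅
  live B1: ∅→∅
  live B2: ∅→{u,x}
  live B3: {u,x}→∅
  live B4: ∅→∅

Conflict graph:
  k↔{r,u,x}
  r↔{k}
  u↔{k,x}
  x↔{k,u}

Colouring:
  lower bound: {k,u,x} mutually conflict ⇒ χ ≥ 3
  assign k→r0 r→r1 u→r1 x→r2 — no edge inside a register ⇒ χ ≤ 3
  χ = 3

Answer: 3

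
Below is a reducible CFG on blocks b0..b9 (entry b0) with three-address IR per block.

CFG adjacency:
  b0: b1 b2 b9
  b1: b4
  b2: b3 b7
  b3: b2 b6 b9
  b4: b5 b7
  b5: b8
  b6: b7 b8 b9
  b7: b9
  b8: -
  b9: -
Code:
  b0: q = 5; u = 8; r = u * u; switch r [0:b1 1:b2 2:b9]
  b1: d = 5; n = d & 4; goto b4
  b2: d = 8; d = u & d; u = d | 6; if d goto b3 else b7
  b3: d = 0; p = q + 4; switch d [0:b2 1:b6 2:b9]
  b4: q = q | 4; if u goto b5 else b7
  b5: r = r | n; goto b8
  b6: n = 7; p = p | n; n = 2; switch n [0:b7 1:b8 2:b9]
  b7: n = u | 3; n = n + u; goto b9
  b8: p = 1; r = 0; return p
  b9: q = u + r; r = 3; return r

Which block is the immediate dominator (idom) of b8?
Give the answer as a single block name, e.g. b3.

Answer: b0

Derivation:
idom tree: b1←b0 b2←b0 b3←b2 b4←b1 b5←b4 b6←b3 b7←b0 b8←b0 b9←b0
Dom∩ at merges:
  b2: preds {b0,b3}: {b0} ∩ {b0,b2,b3} = {b0}; idom=b0
  b7: preds {b2,b4,b6}: {b0,b2} ∩ {b0,b1,b4} ∩ {b0,b2,b3,b6} = {b0}; idom=b0
  b8: preds {b5,b6}: {b0,b1,b4,b5} ∩ {b0,b2,b3,b6} = {b0}; idom=b0
  b9: preds {b0,b3,b6,b7}: {b0} ∩ {b0,b2,b3} ∩ {b0,b2,b3,b6} ∩ {b0,b7} = {b0}; idom=b0

idom(b8) = b0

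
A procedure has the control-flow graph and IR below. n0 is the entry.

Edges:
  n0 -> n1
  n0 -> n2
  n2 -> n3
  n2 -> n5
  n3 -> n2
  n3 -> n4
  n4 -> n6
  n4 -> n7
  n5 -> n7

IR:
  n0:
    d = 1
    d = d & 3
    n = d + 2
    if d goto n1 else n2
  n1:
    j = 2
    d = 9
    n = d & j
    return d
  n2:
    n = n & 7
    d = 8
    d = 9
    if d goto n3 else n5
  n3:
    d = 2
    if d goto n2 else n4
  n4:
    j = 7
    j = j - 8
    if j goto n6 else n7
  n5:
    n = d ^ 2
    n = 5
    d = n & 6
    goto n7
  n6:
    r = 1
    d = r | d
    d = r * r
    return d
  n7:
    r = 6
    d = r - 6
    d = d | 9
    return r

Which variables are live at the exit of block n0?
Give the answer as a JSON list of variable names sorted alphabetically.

Answer: ["n"]

Derivation:
def/use:
  n0 def {d,n} use ∅
  n1 def {d,j,n} use ∅
  n2 def {d,n} use {n}
  n3 def {d} use ∅
  n4 def {j} use ∅
  n5 def {d,n} use {d}
  n6 def {d,r} use {d}
  n7 def {d,r} use ∅

Live sets:
  n0 li=∅ lo={n}
  n1 li=∅ lo=∅
  n2 li={n} lo={d,n}
  n3 li={n} lo={d,n}
  n4 li={d} lo={d}
  n5 li={d} lo=∅
  n6 li={d} lo=∅
  n7 li=∅ lo=∅

live-out(n0) = ["n"]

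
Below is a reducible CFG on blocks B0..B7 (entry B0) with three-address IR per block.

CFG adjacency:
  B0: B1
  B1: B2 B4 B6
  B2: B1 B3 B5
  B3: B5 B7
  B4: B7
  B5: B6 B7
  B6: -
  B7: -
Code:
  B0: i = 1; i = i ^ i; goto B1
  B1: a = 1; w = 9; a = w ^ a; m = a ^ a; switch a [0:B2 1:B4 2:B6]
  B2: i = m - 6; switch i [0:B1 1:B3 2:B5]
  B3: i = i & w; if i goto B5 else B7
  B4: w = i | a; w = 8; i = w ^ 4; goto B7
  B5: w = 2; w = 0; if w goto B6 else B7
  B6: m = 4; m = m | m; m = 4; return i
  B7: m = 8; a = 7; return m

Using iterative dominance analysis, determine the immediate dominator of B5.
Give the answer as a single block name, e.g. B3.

Answer: B2

Derivation:
idom tree: B1←B0 B2←B1 B3←B2 B4←B1 B5←B2 B6←B1 B7←B1
Dom∩ at merges:
  B1: preds {B0,B2}: {B0} ∩ {B0,B1,B2} = {B0}; idom=B0
  B5: preds {B2,B3}: {B0,B1,B2} ∩ {B0,B1,B2,B3} = {B0,B1,B2}; idom=B2
  B6: preds {B1,B5}: {B0,B1} ∩ {B0,B1,B2,B5} = {B0,B1}; idom=B1
  B7: preds {B3,B4,B5}: {B0,B1,B2,B3} ∩ {B0,B1,B4} ∩ {B0,B1,B2,B5} = {B0,B1}; idom=B1

idom(B5) = B2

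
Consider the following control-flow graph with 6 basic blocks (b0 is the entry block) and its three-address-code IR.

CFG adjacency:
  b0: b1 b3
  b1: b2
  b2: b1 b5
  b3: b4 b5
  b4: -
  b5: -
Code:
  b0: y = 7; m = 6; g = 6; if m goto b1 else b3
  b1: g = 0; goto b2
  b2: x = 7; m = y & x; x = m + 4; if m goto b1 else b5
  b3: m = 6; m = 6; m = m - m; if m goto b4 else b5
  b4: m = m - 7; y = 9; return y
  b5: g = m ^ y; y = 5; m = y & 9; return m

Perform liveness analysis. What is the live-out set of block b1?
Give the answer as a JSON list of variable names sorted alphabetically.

Answer: ["y"]

Working:
def/use:
  b0 def {g,m,y} use ∅
  b1 def {g} use ∅
  b2 def {m,x} use {y}
  b3 def {m} use ∅
  b4 def {m,y} use {m}
  b5 def {g,m,y} use {m,y}

Backward fixpoint:
  b0: in=∅ out={y}
  b1: in={y} out={y}
  b2: in={y} out={m,y}
  b3: in={y} out={m,y}
  b4: in={m} out=∅
  b5: in={m,y} out=∅

live-out(b1) = ["y"]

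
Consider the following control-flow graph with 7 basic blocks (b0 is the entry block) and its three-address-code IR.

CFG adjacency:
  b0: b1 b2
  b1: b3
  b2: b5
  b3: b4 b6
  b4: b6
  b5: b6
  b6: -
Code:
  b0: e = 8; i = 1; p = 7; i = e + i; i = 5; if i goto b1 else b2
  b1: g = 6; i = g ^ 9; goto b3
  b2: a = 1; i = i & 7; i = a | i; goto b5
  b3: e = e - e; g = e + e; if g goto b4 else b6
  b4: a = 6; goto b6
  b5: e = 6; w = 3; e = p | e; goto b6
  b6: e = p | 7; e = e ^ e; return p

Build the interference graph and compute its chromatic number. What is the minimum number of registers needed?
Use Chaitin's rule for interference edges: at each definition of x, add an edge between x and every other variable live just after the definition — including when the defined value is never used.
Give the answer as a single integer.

def/use:
  b0 def {e,i,p} use ∅
  b1 def {g,i} use ∅
  b2 def {a,i} use {i}
  b3 def {e,g} use {e}
  b4 def {a} use ∅
  b5 def {e,w} use {p}
  b6 def {e} use {p}

Backward fixpoint:
  b0: in=∅ out={e,i,p}
  b1: in={e,p} out={e,p}
  b2: in={i,p} out={p}
  b3: in={e,p} out={p}
  b4: in={p} out={p}
  b5: in={p} out={p}
  b6: in={p} out=∅

Interference:
  a: {i,p}
  e: {g,i,p,w}
  g: {e,p}
  i: {a,e,p}
  p: {a,e,g,i,w}
  w: {e,p}

Colouring:
  clique {a,i,p} ⇒ need ≥ 3
  assign a→c1 e→c1 g→c2 i→c2 p→c0 w→c2 — no edge inside a register ⇒ χ ≤ 3
  χ = 3

Answer: 3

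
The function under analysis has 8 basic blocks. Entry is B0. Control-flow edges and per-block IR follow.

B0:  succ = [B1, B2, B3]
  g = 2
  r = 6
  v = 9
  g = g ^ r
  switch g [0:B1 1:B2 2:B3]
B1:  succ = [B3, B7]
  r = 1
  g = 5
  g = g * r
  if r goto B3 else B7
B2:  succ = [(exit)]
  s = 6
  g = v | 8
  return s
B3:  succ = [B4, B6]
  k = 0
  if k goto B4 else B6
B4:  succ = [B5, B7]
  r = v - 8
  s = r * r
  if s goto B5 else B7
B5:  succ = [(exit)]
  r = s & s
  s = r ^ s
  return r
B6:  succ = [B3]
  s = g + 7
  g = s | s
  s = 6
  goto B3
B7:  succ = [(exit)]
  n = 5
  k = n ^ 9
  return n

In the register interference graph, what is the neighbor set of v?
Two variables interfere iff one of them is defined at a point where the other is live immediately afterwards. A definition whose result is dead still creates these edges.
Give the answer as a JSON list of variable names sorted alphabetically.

Answer: ["g", "k", "r", "s"]

Analysis:
Per-block:
  B0: def={g,r,v} ue=∅
  B1: def={g,r} ue=∅
  B2: def={g,s} ue={v}
  B3: def={k} ue=∅
  B4: def={r,s} ue={v}
  B5: def={r,s} ue={s}
  B6: def={g,s} ue={g}
  B7: def={k,n} ue=∅

Liveness:
  B0 li=∅ lo={g,v}
  B1 li={v} lo={g,v}
  B2 li={v} lo=∅
  B3 li={g,v} lo={g,v}
  B4 li={v} lo={s}
  B5 li={s} lo=∅
  B6 li={g,v} lo={g,v}
  B7 li=∅ lo=∅

Conflict graph:
  g: {k,r,s,v}
  k: {g,n,v}
  n: {k}
  r: {g,s,v}
  s: {g,r,v}
  v: {g,k,r,s}

N(v) = ["g", "k", "r", "s"]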